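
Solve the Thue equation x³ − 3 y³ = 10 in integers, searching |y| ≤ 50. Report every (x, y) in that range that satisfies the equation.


The equation is x³ - 3y³ = 10. For fixed y, x³ = 3·y³ + 10, so a solution requires the RHS to be a perfect cube.
Strategy: iterate y from -50 to 50, compute RHS = 3·y³ + 10, and check whether it is a (positive or negative) perfect cube.
Check small values of y:
  y = 0: RHS = 10 is not a perfect cube.
  y = 1: RHS = 13 is not a perfect cube.
  y = -1: RHS = 7 is not a perfect cube.
  y = 2: RHS = 34 is not a perfect cube.
  y = -2: RHS = -14 is not a perfect cube.
  y = 3: RHS = 91 is not a perfect cube.
  y = -3: RHS = -71 is not a perfect cube.
Continuing, at y = 9: RHS = 2197 = (13)³ ⇒ x = 13 works.
Searching the remaining y in |y| ≤ 50 finds no further solutions.
Collected solutions: (13, 9).

Solutions (with |y| ≤ 50): (13, 9).


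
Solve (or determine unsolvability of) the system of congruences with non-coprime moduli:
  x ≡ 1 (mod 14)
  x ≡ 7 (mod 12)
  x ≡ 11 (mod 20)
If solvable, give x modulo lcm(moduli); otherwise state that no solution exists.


Moduli 14, 12, 20 are not pairwise coprime, so CRT works modulo lcm(m_i) when all pairwise compatibility conditions hold.
Pairwise compatibility: gcd(m_i, m_j) must divide a_i - a_j for every pair.
Merge one congruence at a time:
  Start: x ≡ 1 (mod 14).
  Combine with x ≡ 7 (mod 12): gcd(14, 12) = 2; 7 - 1 = 6, which IS divisible by 2, so compatible.
    Write x = 1 + 14·t and substitute into x ≡ 7 (mod 12): 14·t ≡ 7 − 1 = 6 (mod 12).
    Divide the congruence (and modulus) by g = 2: 7·t ≡ 3 (mod 6).
    Reduce coefficients mod 6: 1·t ≡ 3 (mod 6).
    So t ≡ 3 (mod 6).
    Then x = 1 + 14·3 = 43, valid modulo lcm(14, 12) = 84: x ≡ 43 (mod 84).
  Combine with x ≡ 11 (mod 20): gcd(84, 20) = 4; 11 - 43 = -32, which IS divisible by 4, so compatible.
    Write x = 43 + 84·t and substitute into x ≡ 11 (mod 20): 84·t ≡ 11 − 43 = -32 (mod 20).
    Divide the congruence (and modulus) by g = 4: 21·t ≡ -8 (mod 5).
    Reduce coefficients mod 5: 1·t ≡ 2 (mod 5).
    So t ≡ 2 (mod 5).
    Then x = 43 + 84·2 = 211, valid modulo lcm(84, 20) = 420: x ≡ 211 (mod 420).
Verify: 211 mod 14 = 1, 211 mod 12 = 7, 211 mod 20 = 11.

x ≡ 211 (mod 420).


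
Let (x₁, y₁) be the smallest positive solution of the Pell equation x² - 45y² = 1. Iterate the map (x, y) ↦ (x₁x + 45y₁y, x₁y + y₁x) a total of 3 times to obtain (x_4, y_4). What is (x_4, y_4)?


Step 1: Find the fundamental solution (x₁, y₁) of x² - 45y² = 1.
  Expand √45 as a continued fraction. a₀ = ⌊√45⌋ = 6; iterate m_{k+1} = d_k·a_k − m_k, d_{k+1} = (45 − m_{k+1}²)/d_k, a_{k+1} = ⌊(a₀ + m_{k+1})/d_{k+1}⌋ (starting m₀ = 0, d₀ = 1), with convergents p_k = a_k·p_{k-1} + p_{k-2}, q_k = a_k·q_{k-1} + q_{k-2} (p₋₁ = 1, q₋₁ = 0):
  k = 0: a₀ = 6; p₀/q₀ = 6/1; p₀² − 45·q₀² = 36 − 45 = -9.
  k = 1: m = 6, d = 9, a = ⌊(6 + 6)/9⌋ = 1; p/q = (1·6 + 1)/(1·1 + 0) = 7/1; p² − 45·q² = 49 − 45 = 4.
  k = 2: m = 3, d = 4, a = ⌊(6 + 3)/4⌋ = 2; p/q = (2·7 + 6)/(2·1 + 1) = 20/3; p² − 45·q² = 400 − 405 = -5.
  k = 3: m = 5, d = 5, a = ⌊(6 + 5)/5⌋ = 2; p/q = (2·20 + 7)/(2·3 + 1) = 47/7; p² − 45·q² = 2209 − 2205 = 4.
  k = 4: m = 5, d = 4, a = ⌊(6 + 5)/4⌋ = 2; p/q = (2·47 + 20)/(2·7 + 3) = 114/17; p² − 45·q² = 12996 − 13005 = -9.
  k = 5: m = 3, d = 9, a = ⌊(6 + 3)/9⌋ = 1; p/q = (1·114 + 47)/(1·17 + 7) = 161/24; p² − 45·q² = 25921 − 25920 = 1.
  The first convergent with p² − 45·q² = 1 gives the fundamental solution (x₁, y₁) = (161, 24).
Step 2: Apply the recurrence (x_{n+1}, y_{n+1}) = (x₁x_n + 45y₁y_n, x₁y_n + y₁x_n) repeatedly.
  From (x_1, y_1) = (161, 24): x_2 = 161·161 + 45·24·24 = 51841; y_2 = 161·24 + 24·161 = 7728.
  From (x_2, y_2) = (51841, 7728): x_3 = 161·51841 + 45·24·7728 = 16692641; y_3 = 161·7728 + 24·51841 = 2488392.
  From (x_3, y_3) = (16692641, 2488392): x_4 = 161·16692641 + 45·24·2488392 = 5374978561; y_4 = 161·2488392 + 24·16692641 = 801254496.
Step 3: Verify x_4² - 45·y_4² = 28890394531209630721 - 28890394531209630720 = 1 (should be 1). ✓

(x_1, y_1) = (161, 24); (x_4, y_4) = (5374978561, 801254496).


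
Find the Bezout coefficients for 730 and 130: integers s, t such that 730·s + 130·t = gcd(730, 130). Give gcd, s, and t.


Euclidean algorithm on (730, 130) — divide until remainder is 0:
  730 = 5 · 130 + 80
  130 = 1 · 80 + 50
  80 = 1 · 50 + 30
  50 = 1 · 30 + 20
  30 = 1 · 20 + 10
  20 = 2 · 10 + 0
gcd(730, 130) = 10.
Track Bezout coefficients alongside the remainders: start with r₀ = 730 = a·1 + b·0 (s = 1, t = 0) and r₁ = 130 = a·0 + b·1 (s = 0, t = 1); each new remainder r_{k+1} = r_{k-1} − q_k·r_k inherits s_{k+1} = s_{k-1} − q_k·s_k, t_{k+1} = t_{k-1} − q_k·t_k, so r_k = a·s_k + b·t_k at every step:
  q = 5: r = 80, s = 1 − 5·0 = 1, t = 0 − 5·1 = -5  (check: 730·1 + 130·(-5) = 80)
  q = 1: r = 50, s = 0 − 1·1 = -1, t = 1 − 1·(-5) = 6  (check: 730·(-1) + 130·6 = 50)
  q = 1: r = 30, s = 1 − 1·(-1) = 2, t = -5 − 1·6 = -11  (check: 730·2 + 130·(-11) = 30)
  q = 1: r = 20, s = -1 − 1·2 = -3, t = 6 − 1·(-11) = 17  (check: 730·(-3) + 130·17 = 20)
  q = 1: r = 10, s = 2 − 1·(-3) = 5, t = -11 − 1·17 = -28  (check: 730·5 + 130·(-28) = 10)
The row with r = 10 (the gcd) gives the Bezout coefficients s = 5, t = -28.
Result: 730 · (5) + 130 · (-28) = 10.

gcd(730, 130) = 10; s = 5, t = -28 (check: 730·5 + 130·(-28) = 10).


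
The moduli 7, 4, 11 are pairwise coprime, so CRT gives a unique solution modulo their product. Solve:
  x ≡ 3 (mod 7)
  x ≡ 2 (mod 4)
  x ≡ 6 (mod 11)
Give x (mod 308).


Moduli 7, 4, 11 are pairwise coprime; by CRT there is a unique solution modulo M = 7 · 4 · 11 = 308.
Solve pairwise, accumulating the modulus:
  Start with x ≡ 3 (mod 7).
  Combine with x ≡ 2 (mod 4): since gcd(7, 4) = 1, we get a unique residue mod 28.
    Write x = 3 + 7·t and substitute into x ≡ 2 (mod 4): 7·t ≡ 2 − 3 = -1 (mod 4).
    Reduce coefficients mod 4: 3·t ≡ 3 (mod 4).
    The inverse of 3 mod 4 is 3 (since 3·3 = 9 = 2·4 + 1), so t ≡ 3·3 = 9 ≡ 1 (mod 4).
    Then x = 3 + 7·1 = 10, valid modulo lcm(7, 4) = 28: x ≡ 10 (mod 28).
  Combine with x ≡ 6 (mod 11): since gcd(28, 11) = 1, we get a unique residue mod 308.
    Write x = 10 + 28·t and substitute into x ≡ 6 (mod 11): 28·t ≡ 6 − 10 = -4 (mod 11).
    Reduce coefficients mod 11: 6·t ≡ 7 (mod 11).
    The inverse of 6 mod 11 is 2 (since 6·2 = 12 = 1·11 + 1), so t ≡ 2·7 = 14 ≡ 3 (mod 11).
    Then x = 10 + 28·3 = 94, valid modulo lcm(28, 11) = 308: x ≡ 94 (mod 308).
Verify: 94 mod 7 = 3 ✓, 94 mod 4 = 2 ✓, 94 mod 11 = 6 ✓.

x ≡ 94 (mod 308).


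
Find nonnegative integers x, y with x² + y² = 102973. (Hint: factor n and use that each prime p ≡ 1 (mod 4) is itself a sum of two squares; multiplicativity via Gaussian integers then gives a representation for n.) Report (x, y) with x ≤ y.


Step 1: Factor n = 102973 = 13 · 89^2.
Step 2: Check the mod-4 condition on each prime factor: 13 ≡ 1 (mod 4), exponent 1; 89 ≡ 1 (mod 4), exponent 2.
All primes ≡ 3 (mod 4) appear to even exponent (or don't appear), so by the two-squares theorem n IS expressible as a sum of two squares.
Step 3: Build a representation. Here n = 13 · 89 · 89 is a product of primes ≡ 1 (mod 4). Each prime p ≡ 1 (mod 4) is itself a sum of two squares; find a² by testing p − a² for a perfect square:
  13: 13 − 1² = 12, 13 − 2² = 9 = 3² ⇒ 13 = 2² + 3².
  89: 89 − 1² = 88, 89 − 2² = 85, 89 − 3² = 80, 89 − 4² = 73, 89 − 5² = 64 = 8² ⇒ 89 = 5² + 8².
  Combine using the Brahmagupta–Fibonacci identity (a² + b²)(c² + d²) = (ac − bd)² + (ad + bc)² = (ac + bd)² + (ad − bc)²:
  13 · 89 = 1157: from (2² + 3²)(5² + 8²), take (2·5 − 3·8, 2·8 + 3·5) = (10 − 24, 16 + 15) = (-14, 31); dropping signs (only squares matter) gives (14, 31); check 14² + 31² = 196 + 961 = 1157 ✓.
  1157 · 89 = 102973: from (14² + 31²)(5² + 8²), take (14·5 − 31·8, 14·8 + 31·5) = (70 − 248, 112 + 155) = (-178, 267); dropping signs (only squares matter) gives (178, 267); check 178² + 267² = 31684 + 71289 = 102973 ✓.
Step 4: Order so x ≤ y and verify: 178² + 267² = 31684 + 71289 = 102973 = n. ✓

n = 102973 = 178² + 267² (one valid representation with x ≤ y).


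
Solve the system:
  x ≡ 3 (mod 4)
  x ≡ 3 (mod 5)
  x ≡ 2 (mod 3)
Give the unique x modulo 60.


Moduli 4, 5, 3 are pairwise coprime; by CRT there is a unique solution modulo M = 4 · 5 · 3 = 60.
Solve pairwise, accumulating the modulus:
  Start with x ≡ 3 (mod 4).
  Combine with x ≡ 3 (mod 5): since gcd(4, 5) = 1, we get a unique residue mod 20.
    Write x = 3 + 4·t and substitute into x ≡ 3 (mod 5): 4·t ≡ 3 − 3 = 0 (mod 5).
    The inverse of 4 mod 5 is 4 (since 4·4 = 16 = 3·5 + 1), so t ≡ 4·0 = 0 ≡ 0 (mod 5).
    Then x = 3 + 4·0 = 3, valid modulo lcm(4, 5) = 20: x ≡ 3 (mod 20).
  Combine with x ≡ 2 (mod 3): since gcd(20, 3) = 1, we get a unique residue mod 60.
    Write x = 3 + 20·t and substitute into x ≡ 2 (mod 3): 20·t ≡ 2 − 3 = -1 (mod 3).
    Reduce coefficients mod 3: 2·t ≡ 2 (mod 3).
    The inverse of 2 mod 3 is 2 (since 2·2 = 4 = 1·3 + 1), so t ≡ 2·2 = 4 ≡ 1 (mod 3).
    Then x = 3 + 20·1 = 23, valid modulo lcm(20, 3) = 60: x ≡ 23 (mod 60).
Verify: 23 mod 4 = 3 ✓, 23 mod 5 = 3 ✓, 23 mod 3 = 2 ✓.

x ≡ 23 (mod 60).


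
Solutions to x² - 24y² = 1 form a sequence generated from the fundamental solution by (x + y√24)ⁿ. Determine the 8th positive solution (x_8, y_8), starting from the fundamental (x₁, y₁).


Step 1: Find the fundamental solution (x₁, y₁) of x² - 24y² = 1.
  Expand √24 as a continued fraction. a₀ = ⌊√24⌋ = 4; iterate m_{k+1} = d_k·a_k − m_k, d_{k+1} = (24 − m_{k+1}²)/d_k, a_{k+1} = ⌊(a₀ + m_{k+1})/d_{k+1}⌋ (starting m₀ = 0, d₀ = 1), with convergents p_k = a_k·p_{k-1} + p_{k-2}, q_k = a_k·q_{k-1} + q_{k-2} (p₋₁ = 1, q₋₁ = 0):
  k = 0: a₀ = 4; p₀/q₀ = 4/1; p₀² − 24·q₀² = 16 − 24 = -8.
  k = 1: m = 4, d = 8, a = ⌊(4 + 4)/8⌋ = 1; p/q = (1·4 + 1)/(1·1 + 0) = 5/1; p² − 24·q² = 25 − 24 = 1.
  The first convergent with p² − 24·q² = 1 gives the fundamental solution (x₁, y₁) = (5, 1).
Step 2: Apply the recurrence (x_{n+1}, y_{n+1}) = (x₁x_n + 24y₁y_n, x₁y_n + y₁x_n) repeatedly.
  From (x_1, y_1) = (5, 1): x_2 = 5·5 + 24·1·1 = 49; y_2 = 5·1 + 1·5 = 10.
  From (x_2, y_2) = (49, 10): x_3 = 5·49 + 24·1·10 = 485; y_3 = 5·10 + 1·49 = 99.
  From (x_3, y_3) = (485, 99): x_4 = 5·485 + 24·1·99 = 4801; y_4 = 5·99 + 1·485 = 980.
  From (x_4, y_4) = (4801, 980): x_5 = 5·4801 + 24·1·980 = 47525; y_5 = 5·980 + 1·4801 = 9701.
  From (x_5, y_5) = (47525, 9701): x_6 = 5·47525 + 24·1·9701 = 470449; y_6 = 5·9701 + 1·47525 = 96030.
  From (x_6, y_6) = (470449, 96030): x_7 = 5·470449 + 24·1·96030 = 4656965; y_7 = 5·96030 + 1·470449 = 950599.
  From (x_7, y_7) = (4656965, 950599): x_8 = 5·4656965 + 24·1·950599 = 46099201; y_8 = 5·950599 + 1·4656965 = 9409960.
Step 3: Verify x_8² - 24·y_8² = 2125136332838401 - 2125136332838400 = 1 (should be 1). ✓

(x_1, y_1) = (5, 1); (x_8, y_8) = (46099201, 9409960).


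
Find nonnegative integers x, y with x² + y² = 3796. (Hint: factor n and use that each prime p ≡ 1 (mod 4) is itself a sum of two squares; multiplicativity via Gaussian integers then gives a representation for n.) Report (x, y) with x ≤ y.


Step 1: Factor n = 3796 = 2^2 · 13 · 73.
Step 2: Check the mod-4 condition on each prime factor: 2 = 2 (special); 13 ≡ 1 (mod 4), exponent 1; 73 ≡ 1 (mod 4), exponent 1.
All primes ≡ 3 (mod 4) appear to even exponent (or don't appear), so by the two-squares theorem n IS expressible as a sum of two squares.
Step 3: Build a representation. Group n = k² · m with k = 2 and m = 13 · 73 = 949 (a product of primes ≡ 1 (mod 4)); a representation of m scales to one of n via (k·x)² + (k·y)² = k²(x² + y²). Each prime p ≡ 1 (mod 4) is itself a sum of two squares; find a² by testing p − a² for a perfect square:
  13: 13 − 1² = 12, 13 − 2² = 9 = 3² ⇒ 13 = 2² + 3².
  73: 73 − 1² = 72, 73 − 2² = 69, 73 − 3² = 64 = 8² ⇒ 73 = 3² + 8².
  Combine using the Brahmagupta–Fibonacci identity (a² + b²)(c² + d²) = (ac − bd)² + (ad + bc)² = (ac + bd)² + (ad − bc)²:
  13 · 73 = 949: from (2² + 3²)(3² + 8²), take (2·3 − 3·8, 2·8 + 3·3) = (6 − 24, 16 + 9) = (-18, 25); dropping signs (only squares matter) gives (18, 25); check 18² + 25² = 324 + 625 = 949 ✓.
  Scale by k = 2: (2·18, 2·25) = (36, 50).
Step 4: Order so x ≤ y and verify: 36² + 50² = 1296 + 2500 = 3796 = n. ✓

n = 3796 = 36² + 50² (one valid representation with x ≤ y).


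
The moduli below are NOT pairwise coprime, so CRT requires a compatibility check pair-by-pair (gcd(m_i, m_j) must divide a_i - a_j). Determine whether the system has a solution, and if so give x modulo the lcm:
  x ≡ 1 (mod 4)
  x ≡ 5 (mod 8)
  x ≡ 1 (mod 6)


Moduli 4, 8, 6 are not pairwise coprime, so CRT works modulo lcm(m_i) when all pairwise compatibility conditions hold.
Pairwise compatibility: gcd(m_i, m_j) must divide a_i - a_j for every pair.
Merge one congruence at a time:
  Start: x ≡ 1 (mod 4).
  Combine with x ≡ 5 (mod 8): gcd(4, 8) = 4; 5 - 1 = 4, which IS divisible by 4, so compatible.
    Write x = 1 + 4·t and substitute into x ≡ 5 (mod 8): 4·t ≡ 5 − 1 = 4 (mod 8).
    Divide the congruence (and modulus) by g = 4: 1·t ≡ 1 (mod 2).
    So t ≡ 1 (mod 2).
    Then x = 1 + 4·1 = 5, valid modulo lcm(4, 8) = 8: x ≡ 5 (mod 8).
  Combine with x ≡ 1 (mod 6): gcd(8, 6) = 2; 1 - 5 = -4, which IS divisible by 2, so compatible.
    Write x = 5 + 8·t and substitute into x ≡ 1 (mod 6): 8·t ≡ 1 − 5 = -4 (mod 6).
    Divide the congruence (and modulus) by g = 2: 4·t ≡ -2 (mod 3).
    Reduce coefficients mod 3: 1·t ≡ 1 (mod 3).
    So t ≡ 1 (mod 3).
    Then x = 5 + 8·1 = 13, valid modulo lcm(8, 6) = 24: x ≡ 13 (mod 24).
Verify: 13 mod 4 = 1, 13 mod 8 = 5, 13 mod 6 = 1.

x ≡ 13 (mod 24).


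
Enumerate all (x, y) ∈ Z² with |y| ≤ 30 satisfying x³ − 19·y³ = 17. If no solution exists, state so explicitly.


The equation is x³ - 19y³ = 17. For fixed y, x³ = 19·y³ + 17, so a solution requires the RHS to be a perfect cube.
Strategy: iterate y from -30 to 30, compute RHS = 19·y³ + 17, and check whether it is a (positive or negative) perfect cube.
Check small values of y:
  y = 0: RHS = 17 is not a perfect cube.
  y = 1: RHS = 36 is not a perfect cube.
  y = -1: RHS = -2 is not a perfect cube.
  y = 2: RHS = 169 is not a perfect cube.
  y = -2: RHS = -135 is not a perfect cube.
  y = 3: RHS = 530 is not a perfect cube.
  y = -3: RHS = -496 is not a perfect cube.
Continuing the search up to |y| = 30 finds no solutions either.
No (x, y) in the scanned range satisfies the equation.

No integer solutions with |y| ≤ 30.


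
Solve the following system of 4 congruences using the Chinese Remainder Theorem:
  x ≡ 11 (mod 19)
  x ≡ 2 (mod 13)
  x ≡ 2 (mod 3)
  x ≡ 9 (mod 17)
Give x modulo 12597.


Product of moduli M = 19 · 13 · 3 · 17 = 12597.
Merge one congruence at a time:
  Start: x ≡ 11 (mod 19).
  Combine with x ≡ 2 (mod 13); new modulus lcm = 247.
    Write x = 11 + 19·t and substitute into x ≡ 2 (mod 13): 19·t ≡ 2 − 11 = -9 (mod 13).
    Reduce coefficients mod 13: 6·t ≡ 4 (mod 13).
    The inverse of 6 mod 13 is 11 (since 6·11 = 66 = 5·13 + 1), so t ≡ 11·4 = 44 ≡ 5 (mod 13).
    Then x = 11 + 19·5 = 106, valid modulo lcm(19, 13) = 247: x ≡ 106 (mod 247).
  Combine with x ≡ 2 (mod 3); new modulus lcm = 741.
    Write x = 106 + 247·t and substitute into x ≡ 2 (mod 3): 247·t ≡ 2 − 106 = -104 (mod 3).
    Reduce coefficients mod 3: 1·t ≡ 1 (mod 3).
    So t ≡ 1 (mod 3).
    Then x = 106 + 247·1 = 353, valid modulo lcm(247, 3) = 741: x ≡ 353 (mod 741).
  Combine with x ≡ 9 (mod 17); new modulus lcm = 12597.
    Write x = 353 + 741·t and substitute into x ≡ 9 (mod 17): 741·t ≡ 9 − 353 = -344 (mod 17).
    Reduce coefficients mod 17: 10·t ≡ 13 (mod 17).
    The inverse of 10 mod 17 is 12 (since 10·12 = 120 = 7·17 + 1), so t ≡ 12·13 = 156 ≡ 3 (mod 17).
    Then x = 353 + 741·3 = 2576, valid modulo lcm(741, 17) = 12597: x ≡ 2576 (mod 12597).
Verify against each original: 2576 mod 19 = 11, 2576 mod 13 = 2, 2576 mod 3 = 2, 2576 mod 17 = 9.

x ≡ 2576 (mod 12597).


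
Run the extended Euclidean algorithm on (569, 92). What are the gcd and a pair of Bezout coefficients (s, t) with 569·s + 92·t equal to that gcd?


Euclidean algorithm on (569, 92) — divide until remainder is 0:
  569 = 6 · 92 + 17
  92 = 5 · 17 + 7
  17 = 2 · 7 + 3
  7 = 2 · 3 + 1
  3 = 3 · 1 + 0
gcd(569, 92) = 1.
Track Bezout coefficients alongside the remainders: start with r₀ = 569 = a·1 + b·0 (s = 1, t = 0) and r₁ = 92 = a·0 + b·1 (s = 0, t = 1); each new remainder r_{k+1} = r_{k-1} − q_k·r_k inherits s_{k+1} = s_{k-1} − q_k·s_k, t_{k+1} = t_{k-1} − q_k·t_k, so r_k = a·s_k + b·t_k at every step:
  q = 6: r = 17, s = 1 − 6·0 = 1, t = 0 − 6·1 = -6  (check: 569·1 + 92·(-6) = 17)
  q = 5: r = 7, s = 0 − 5·1 = -5, t = 1 − 5·(-6) = 31  (check: 569·(-5) + 92·31 = 7)
  q = 2: r = 3, s = 1 − 2·(-5) = 11, t = -6 − 2·31 = -68  (check: 569·11 + 92·(-68) = 3)
  q = 2: r = 1, s = -5 − 2·11 = -27, t = 31 − 2·(-68) = 167  (check: 569·(-27) + 92·167 = 1)
The row with r = 1 (the gcd) gives the Bezout coefficients s = -27, t = 167.
Result: 569 · (-27) + 92 · (167) = 1.

gcd(569, 92) = 1; s = -27, t = 167 (check: 569·(-27) + 92·167 = 1).


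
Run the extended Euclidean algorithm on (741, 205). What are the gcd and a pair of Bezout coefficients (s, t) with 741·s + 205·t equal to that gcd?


Euclidean algorithm on (741, 205) — divide until remainder is 0:
  741 = 3 · 205 + 126
  205 = 1 · 126 + 79
  126 = 1 · 79 + 47
  79 = 1 · 47 + 32
  47 = 1 · 32 + 15
  32 = 2 · 15 + 2
  15 = 7 · 2 + 1
  2 = 2 · 1 + 0
gcd(741, 205) = 1.
Track Bezout coefficients alongside the remainders: start with r₀ = 741 = a·1 + b·0 (s = 1, t = 0) and r₁ = 205 = a·0 + b·1 (s = 0, t = 1); each new remainder r_{k+1} = r_{k-1} − q_k·r_k inherits s_{k+1} = s_{k-1} − q_k·s_k, t_{k+1} = t_{k-1} − q_k·t_k, so r_k = a·s_k + b·t_k at every step:
  q = 3: r = 126, s = 1 − 3·0 = 1, t = 0 − 3·1 = -3  (check: 741·1 + 205·(-3) = 126)
  q = 1: r = 79, s = 0 − 1·1 = -1, t = 1 − 1·(-3) = 4  (check: 741·(-1) + 205·4 = 79)
  q = 1: r = 47, s = 1 − 1·(-1) = 2, t = -3 − 1·4 = -7  (check: 741·2 + 205·(-7) = 47)
  q = 1: r = 32, s = -1 − 1·2 = -3, t = 4 − 1·(-7) = 11  (check: 741·(-3) + 205·11 = 32)
  q = 1: r = 15, s = 2 − 1·(-3) = 5, t = -7 − 1·11 = -18  (check: 741·5 + 205·(-18) = 15)
  q = 2: r = 2, s = -3 − 2·5 = -13, t = 11 − 2·(-18) = 47  (check: 741·(-13) + 205·47 = 2)
  q = 7: r = 1, s = 5 − 7·(-13) = 96, t = -18 − 7·47 = -347  (check: 741·96 + 205·(-347) = 1)
The row with r = 1 (the gcd) gives the Bezout coefficients s = 96, t = -347.
Result: 741 · (96) + 205 · (-347) = 1.

gcd(741, 205) = 1; s = 96, t = -347 (check: 741·96 + 205·(-347) = 1).


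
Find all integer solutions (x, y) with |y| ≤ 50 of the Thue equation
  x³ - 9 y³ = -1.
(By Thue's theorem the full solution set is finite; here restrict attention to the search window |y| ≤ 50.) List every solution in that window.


The equation is x³ - 9y³ = -1. For fixed y, x³ = 9·y³ − 1, so a solution requires the RHS to be a perfect cube.
Strategy: iterate y from -50 to 50, compute RHS = 9·y³ − 1, and check whether it is a (positive or negative) perfect cube.
Check small values of y:
  y = 0: RHS = -1 = (-1)³ ⇒ x = -1 works.
  y = 1: RHS = 8 = (2)³ ⇒ x = 2 works.
  y = -1: RHS = -10 is not a perfect cube.
  y = 2: RHS = 71 is not a perfect cube.
  y = -2: RHS = -73 is not a perfect cube.
  y = 3: RHS = 242 is not a perfect cube.
  y = -3: RHS = -244 is not a perfect cube.
Continuing the search up to |y| = 50 finds no further solutions beyond those listed.
Collected solutions: (-1, 0), (2, 1).

Solutions (with |y| ≤ 50): (-1, 0), (2, 1).


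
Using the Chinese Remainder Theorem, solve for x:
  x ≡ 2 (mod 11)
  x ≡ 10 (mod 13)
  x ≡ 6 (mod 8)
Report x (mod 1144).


Moduli 11, 13, 8 are pairwise coprime; by CRT there is a unique solution modulo M = 11 · 13 · 8 = 1144.
Solve pairwise, accumulating the modulus:
  Start with x ≡ 2 (mod 11).
  Combine with x ≡ 10 (mod 13): since gcd(11, 13) = 1, we get a unique residue mod 143.
    Write x = 2 + 11·t and substitute into x ≡ 10 (mod 13): 11·t ≡ 10 − 2 = 8 (mod 13).
    The inverse of 11 mod 13 is 6 (since 11·6 = 66 = 5·13 + 1), so t ≡ 6·8 = 48 ≡ 9 (mod 13).
    Then x = 2 + 11·9 = 101, valid modulo lcm(11, 13) = 143: x ≡ 101 (mod 143).
  Combine with x ≡ 6 (mod 8): since gcd(143, 8) = 1, we get a unique residue mod 1144.
    Write x = 101 + 143·t and substitute into x ≡ 6 (mod 8): 143·t ≡ 6 − 101 = -95 (mod 8).
    Reduce coefficients mod 8: 7·t ≡ 1 (mod 8).
    The inverse of 7 mod 8 is 7 (since 7·7 = 49 = 6·8 + 1), so t ≡ 7·1 = 7 ≡ 7 (mod 8).
    Then x = 101 + 143·7 = 1102, valid modulo lcm(143, 8) = 1144: x ≡ 1102 (mod 1144).
Verify: 1102 mod 11 = 2 ✓, 1102 mod 13 = 10 ✓, 1102 mod 8 = 6 ✓.

x ≡ 1102 (mod 1144).


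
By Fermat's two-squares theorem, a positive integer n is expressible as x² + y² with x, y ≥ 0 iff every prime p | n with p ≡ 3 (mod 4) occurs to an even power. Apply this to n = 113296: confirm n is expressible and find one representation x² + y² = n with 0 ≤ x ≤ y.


Step 1: Factor n = 113296 = 2^4 · 73 · 97.
Step 2: Check the mod-4 condition on each prime factor: 2 = 2 (special); 73 ≡ 1 (mod 4), exponent 1; 97 ≡ 1 (mod 4), exponent 1.
All primes ≡ 3 (mod 4) appear to even exponent (or don't appear), so by the two-squares theorem n IS expressible as a sum of two squares.
Step 3: Build a representation. Group n = k² · m with k = 4 and m = 73 · 97 = 7081 (a product of primes ≡ 1 (mod 4)); a representation of m scales to one of n via (k·x)² + (k·y)² = k²(x² + y²). Each prime p ≡ 1 (mod 4) is itself a sum of two squares; find a² by testing p − a² for a perfect square:
  73: 73 − 1² = 72, 73 − 2² = 69, 73 − 3² = 64 = 8² ⇒ 73 = 3² + 8².
  97: 97 − 1² = 96, 97 − 2² = 93, 97 − 3² = 88, 97 − 4² = 81 = 9² ⇒ 97 = 4² + 9².
  Combine using the Brahmagupta–Fibonacci identity (a² + b²)(c² + d²) = (ac − bd)² + (ad + bc)² = (ac + bd)² + (ad − bc)²:
  73 · 97 = 7081: from (3² + 8²)(4² + 9²), take (3·4 − 8·9, 3·9 + 8·4) = (12 − 72, 27 + 32) = (-60, 59); dropping signs (only squares matter) gives (60, 59); check 60² + 59² = 3600 + 3481 = 7081 ✓.
  Scale by k = 4: (4·60, 4·59) = (240, 236).
Step 4: Order so x ≤ y and verify: 236² + 240² = 55696 + 57600 = 113296 = n. ✓

n = 113296 = 236² + 240² (one valid representation with x ≤ y).


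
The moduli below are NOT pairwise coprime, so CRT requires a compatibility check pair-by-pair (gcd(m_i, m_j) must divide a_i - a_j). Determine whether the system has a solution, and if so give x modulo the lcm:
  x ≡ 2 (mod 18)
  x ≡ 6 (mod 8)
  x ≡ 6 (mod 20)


Moduli 18, 8, 20 are not pairwise coprime, so CRT works modulo lcm(m_i) when all pairwise compatibility conditions hold.
Pairwise compatibility: gcd(m_i, m_j) must divide a_i - a_j for every pair.
Merge one congruence at a time:
  Start: x ≡ 2 (mod 18).
  Combine with x ≡ 6 (mod 8): gcd(18, 8) = 2; 6 - 2 = 4, which IS divisible by 2, so compatible.
    Write x = 2 + 18·t and substitute into x ≡ 6 (mod 8): 18·t ≡ 6 − 2 = 4 (mod 8).
    Divide the congruence (and modulus) by g = 2: 9·t ≡ 2 (mod 4).
    Reduce coefficients mod 4: 1·t ≡ 2 (mod 4).
    So t ≡ 2 (mod 4).
    Then x = 2 + 18·2 = 38, valid modulo lcm(18, 8) = 72: x ≡ 38 (mod 72).
  Combine with x ≡ 6 (mod 20): gcd(72, 20) = 4; 6 - 38 = -32, which IS divisible by 4, so compatible.
    Write x = 38 + 72·t and substitute into x ≡ 6 (mod 20): 72·t ≡ 6 − 38 = -32 (mod 20).
    Divide the congruence (and modulus) by g = 4: 18·t ≡ -8 (mod 5).
    Reduce coefficients mod 5: 3·t ≡ 2 (mod 5).
    The inverse of 3 mod 5 is 2 (since 3·2 = 6 = 1·5 + 1), so t ≡ 2·2 = 4 ≡ 4 (mod 5).
    Then x = 38 + 72·4 = 326, valid modulo lcm(72, 20) = 360: x ≡ 326 (mod 360).
Verify: 326 mod 18 = 2, 326 mod 8 = 6, 326 mod 20 = 6.

x ≡ 326 (mod 360).


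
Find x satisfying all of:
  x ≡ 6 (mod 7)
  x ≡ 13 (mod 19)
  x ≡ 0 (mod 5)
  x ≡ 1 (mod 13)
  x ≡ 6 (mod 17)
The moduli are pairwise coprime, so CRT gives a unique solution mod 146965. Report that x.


Product of moduli M = 7 · 19 · 5 · 13 · 17 = 146965.
Merge one congruence at a time:
  Start: x ≡ 6 (mod 7).
  Combine with x ≡ 13 (mod 19); new modulus lcm = 133.
    Write x = 6 + 7·t and substitute into x ≡ 13 (mod 19): 7·t ≡ 13 − 6 = 7 (mod 19).
    The inverse of 7 mod 19 is 11 (since 7·11 = 77 = 4·19 + 1), so t ≡ 11·7 = 77 ≡ 1 (mod 19).
    Then x = 6 + 7·1 = 13, valid modulo lcm(7, 19) = 133: x ≡ 13 (mod 133).
  Combine with x ≡ 0 (mod 5); new modulus lcm = 665.
    Write x = 13 + 133·t and substitute into x ≡ 0 (mod 5): 133·t ≡ 0 − 13 = -13 (mod 5).
    Reduce coefficients mod 5: 3·t ≡ 2 (mod 5).
    The inverse of 3 mod 5 is 2 (since 3·2 = 6 = 1·5 + 1), so t ≡ 2·2 = 4 ≡ 4 (mod 5).
    Then x = 13 + 133·4 = 545, valid modulo lcm(133, 5) = 665: x ≡ 545 (mod 665).
  Combine with x ≡ 1 (mod 13); new modulus lcm = 8645.
    Write x = 545 + 665·t and substitute into x ≡ 1 (mod 13): 665·t ≡ 1 − 545 = -544 (mod 13).
    Reduce coefficients mod 13: 2·t ≡ 2 (mod 13).
    The inverse of 2 mod 13 is 7 (since 2·7 = 14 = 1·13 + 1), so t ≡ 7·2 = 14 ≡ 1 (mod 13).
    Then x = 545 + 665·1 = 1210, valid modulo lcm(665, 13) = 8645: x ≡ 1210 (mod 8645).
  Combine with x ≡ 6 (mod 17); new modulus lcm = 146965.
    Write x = 1210 + 8645·t and substitute into x ≡ 6 (mod 17): 8645·t ≡ 6 − 1210 = -1204 (mod 17).
    Reduce coefficients mod 17: 9·t ≡ 3 (mod 17).
    The inverse of 9 mod 17 is 2 (since 9·2 = 18 = 1·17 + 1), so t ≡ 2·3 = 6 ≡ 6 (mod 17).
    Then x = 1210 + 8645·6 = 53080, valid modulo lcm(8645, 17) = 146965: x ≡ 53080 (mod 146965).
Verify against each original: 53080 mod 7 = 6, 53080 mod 19 = 13, 53080 mod 5 = 0, 53080 mod 13 = 1, 53080 mod 17 = 6.

x ≡ 53080 (mod 146965).


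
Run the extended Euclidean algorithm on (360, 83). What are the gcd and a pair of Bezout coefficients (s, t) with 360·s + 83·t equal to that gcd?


Euclidean algorithm on (360, 83) — divide until remainder is 0:
  360 = 4 · 83 + 28
  83 = 2 · 28 + 27
  28 = 1 · 27 + 1
  27 = 27 · 1 + 0
gcd(360, 83) = 1.
Track Bezout coefficients alongside the remainders: start with r₀ = 360 = a·1 + b·0 (s = 1, t = 0) and r₁ = 83 = a·0 + b·1 (s = 0, t = 1); each new remainder r_{k+1} = r_{k-1} − q_k·r_k inherits s_{k+1} = s_{k-1} − q_k·s_k, t_{k+1} = t_{k-1} − q_k·t_k, so r_k = a·s_k + b·t_k at every step:
  q = 4: r = 28, s = 1 − 4·0 = 1, t = 0 − 4·1 = -4  (check: 360·1 + 83·(-4) = 28)
  q = 2: r = 27, s = 0 − 2·1 = -2, t = 1 − 2·(-4) = 9  (check: 360·(-2) + 83·9 = 27)
  q = 1: r = 1, s = 1 − 1·(-2) = 3, t = -4 − 1·9 = -13  (check: 360·3 + 83·(-13) = 1)
The row with r = 1 (the gcd) gives the Bezout coefficients s = 3, t = -13.
Result: 360 · (3) + 83 · (-13) = 1.

gcd(360, 83) = 1; s = 3, t = -13 (check: 360·3 + 83·(-13) = 1).


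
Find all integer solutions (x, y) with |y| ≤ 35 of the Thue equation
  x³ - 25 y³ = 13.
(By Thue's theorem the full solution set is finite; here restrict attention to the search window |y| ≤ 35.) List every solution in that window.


The equation is x³ - 25y³ = 13. For fixed y, x³ = 25·y³ + 13, so a solution requires the RHS to be a perfect cube.
Strategy: iterate y from -35 to 35, compute RHS = 25·y³ + 13, and check whether it is a (positive or negative) perfect cube.
Check small values of y:
  y = 0: RHS = 13 is not a perfect cube.
  y = 1: RHS = 38 is not a perfect cube.
  y = -1: RHS = -12 is not a perfect cube.
  y = 2: RHS = 213 is not a perfect cube.
  y = -2: RHS = -187 is not a perfect cube.
  y = 3: RHS = 688 is not a perfect cube.
  y = -3: RHS = -662 is not a perfect cube.
Continuing the search up to |y| = 35 finds no solutions either.
No (x, y) in the scanned range satisfies the equation.

No integer solutions with |y| ≤ 35.


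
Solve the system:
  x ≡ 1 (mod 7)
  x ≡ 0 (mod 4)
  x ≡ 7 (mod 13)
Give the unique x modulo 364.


Moduli 7, 4, 13 are pairwise coprime; by CRT there is a unique solution modulo M = 7 · 4 · 13 = 364.
Solve pairwise, accumulating the modulus:
  Start with x ≡ 1 (mod 7).
  Combine with x ≡ 0 (mod 4): since gcd(7, 4) = 1, we get a unique residue mod 28.
    Write x = 1 + 7·t and substitute into x ≡ 0 (mod 4): 7·t ≡ 0 − 1 = -1 (mod 4).
    Reduce coefficients mod 4: 3·t ≡ 3 (mod 4).
    The inverse of 3 mod 4 is 3 (since 3·3 = 9 = 2·4 + 1), so t ≡ 3·3 = 9 ≡ 1 (mod 4).
    Then x = 1 + 7·1 = 8, valid modulo lcm(7, 4) = 28: x ≡ 8 (mod 28).
  Combine with x ≡ 7 (mod 13): since gcd(28, 13) = 1, we get a unique residue mod 364.
    Write x = 8 + 28·t and substitute into x ≡ 7 (mod 13): 28·t ≡ 7 − 8 = -1 (mod 13).
    Reduce coefficients mod 13: 2·t ≡ 12 (mod 13).
    The inverse of 2 mod 13 is 7 (since 2·7 = 14 = 1·13 + 1), so t ≡ 7·12 = 84 ≡ 6 (mod 13).
    Then x = 8 + 28·6 = 176, valid modulo lcm(28, 13) = 364: x ≡ 176 (mod 364).
Verify: 176 mod 7 = 1 ✓, 176 mod 4 = 0 ✓, 176 mod 13 = 7 ✓.

x ≡ 176 (mod 364).


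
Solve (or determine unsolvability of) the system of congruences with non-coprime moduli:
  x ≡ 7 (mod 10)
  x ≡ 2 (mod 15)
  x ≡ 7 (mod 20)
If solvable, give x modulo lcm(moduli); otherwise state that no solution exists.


Moduli 10, 15, 20 are not pairwise coprime, so CRT works modulo lcm(m_i) when all pairwise compatibility conditions hold.
Pairwise compatibility: gcd(m_i, m_j) must divide a_i - a_j for every pair.
Merge one congruence at a time:
  Start: x ≡ 7 (mod 10).
  Combine with x ≡ 2 (mod 15): gcd(10, 15) = 5; 2 - 7 = -5, which IS divisible by 5, so compatible.
    Write x = 7 + 10·t and substitute into x ≡ 2 (mod 15): 10·t ≡ 2 − 7 = -5 (mod 15).
    Divide the congruence (and modulus) by g = 5: 2·t ≡ -1 (mod 3).
    Reduce coefficients mod 3: 2·t ≡ 2 (mod 3).
    The inverse of 2 mod 3 is 2 (since 2·2 = 4 = 1·3 + 1), so t ≡ 2·2 = 4 ≡ 1 (mod 3).
    Then x = 7 + 10·1 = 17, valid modulo lcm(10, 15) = 30: x ≡ 17 (mod 30).
  Combine with x ≡ 7 (mod 20): gcd(30, 20) = 10; 7 - 17 = -10, which IS divisible by 10, so compatible.
    Write x = 17 + 30·t and substitute into x ≡ 7 (mod 20): 30·t ≡ 7 − 17 = -10 (mod 20).
    Divide the congruence (and modulus) by g = 10: 3·t ≡ -1 (mod 2).
    Reduce coefficients mod 2: 1·t ≡ 1 (mod 2).
    So t ≡ 1 (mod 2).
    Then x = 17 + 30·1 = 47, valid modulo lcm(30, 20) = 60: x ≡ 47 (mod 60).
Verify: 47 mod 10 = 7, 47 mod 15 = 2, 47 mod 20 = 7.

x ≡ 47 (mod 60).


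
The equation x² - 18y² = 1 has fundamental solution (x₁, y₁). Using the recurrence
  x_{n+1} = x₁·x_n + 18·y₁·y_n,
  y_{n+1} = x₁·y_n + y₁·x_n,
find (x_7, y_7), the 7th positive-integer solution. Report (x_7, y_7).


Step 1: Find the fundamental solution (x₁, y₁) of x² - 18y² = 1.
  Expand √18 as a continued fraction. a₀ = ⌊√18⌋ = 4; iterate m_{k+1} = d_k·a_k − m_k, d_{k+1} = (18 − m_{k+1}²)/d_k, a_{k+1} = ⌊(a₀ + m_{k+1})/d_{k+1}⌋ (starting m₀ = 0, d₀ = 1), with convergents p_k = a_k·p_{k-1} + p_{k-2}, q_k = a_k·q_{k-1} + q_{k-2} (p₋₁ = 1, q₋₁ = 0):
  k = 0: a₀ = 4; p₀/q₀ = 4/1; p₀² − 18·q₀² = 16 − 18 = -2.
  k = 1: m = 4, d = 2, a = ⌊(4 + 4)/2⌋ = 4; p/q = (4·4 + 1)/(4·1 + 0) = 17/4; p² − 18·q² = 289 − 288 = 1.
  The first convergent with p² − 18·q² = 1 gives the fundamental solution (x₁, y₁) = (17, 4).
Step 2: Apply the recurrence (x_{n+1}, y_{n+1}) = (x₁x_n + 18y₁y_n, x₁y_n + y₁x_n) repeatedly.
  From (x_1, y_1) = (17, 4): x_2 = 17·17 + 18·4·4 = 577; y_2 = 17·4 + 4·17 = 136.
  From (x_2, y_2) = (577, 136): x_3 = 17·577 + 18·4·136 = 19601; y_3 = 17·136 + 4·577 = 4620.
  From (x_3, y_3) = (19601, 4620): x_4 = 17·19601 + 18·4·4620 = 665857; y_4 = 17·4620 + 4·19601 = 156944.
  From (x_4, y_4) = (665857, 156944): x_5 = 17·665857 + 18·4·156944 = 22619537; y_5 = 17·156944 + 4·665857 = 5331476.
  From (x_5, y_5) = (22619537, 5331476): x_6 = 17·22619537 + 18·4·5331476 = 768398401; y_6 = 17·5331476 + 4·22619537 = 181113240.
  From (x_6, y_6) = (768398401, 181113240): x_7 = 17·768398401 + 18·4·181113240 = 26102926097; y_7 = 17·181113240 + 4·768398401 = 6152518684.
Step 3: Verify x_7² - 18·y_7² = 681362750825443653409 - 681362750825443653408 = 1 (should be 1). ✓

(x_1, y_1) = (17, 4); (x_7, y_7) = (26102926097, 6152518684).


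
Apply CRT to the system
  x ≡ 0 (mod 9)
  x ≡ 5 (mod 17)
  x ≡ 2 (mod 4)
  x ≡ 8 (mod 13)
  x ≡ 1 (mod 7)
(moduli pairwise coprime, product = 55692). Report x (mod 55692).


Product of moduli M = 9 · 17 · 4 · 13 · 7 = 55692.
Merge one congruence at a time:
  Start: x ≡ 0 (mod 9).
  Combine with x ≡ 5 (mod 17); new modulus lcm = 153.
    Write x = 0 + 9·t and substitute into x ≡ 5 (mod 17): 9·t ≡ 5 − 0 = 5 (mod 17).
    The inverse of 9 mod 17 is 2 (since 9·2 = 18 = 1·17 + 1), so t ≡ 2·5 = 10 ≡ 10 (mod 17).
    Then x = 0 + 9·10 = 90, valid modulo lcm(9, 17) = 153: x ≡ 90 (mod 153).
  Combine with x ≡ 2 (mod 4); new modulus lcm = 612.
    Write x = 90 + 153·t and substitute into x ≡ 2 (mod 4): 153·t ≡ 2 − 90 = -88 (mod 4).
    Reduce coefficients mod 4: 1·t ≡ 0 (mod 4).
    So t ≡ 0 (mod 4).
    Then x = 90 + 153·0 = 90, valid modulo lcm(153, 4) = 612: x ≡ 90 (mod 612).
  Combine with x ≡ 8 (mod 13); new modulus lcm = 7956.
    Write x = 90 + 612·t and substitute into x ≡ 8 (mod 13): 612·t ≡ 8 − 90 = -82 (mod 13).
    Reduce coefficients mod 13: 1·t ≡ 9 (mod 13).
    So t ≡ 9 (mod 13).
    Then x = 90 + 612·9 = 5598, valid modulo lcm(612, 13) = 7956: x ≡ 5598 (mod 7956).
  Combine with x ≡ 1 (mod 7); new modulus lcm = 55692.
    Write x = 5598 + 7956·t and substitute into x ≡ 1 (mod 7): 7956·t ≡ 1 − 5598 = -5597 (mod 7).
    Reduce coefficients mod 7: 4·t ≡ 3 (mod 7).
    The inverse of 4 mod 7 is 2 (since 4·2 = 8 = 1·7 + 1), so t ≡ 2·3 = 6 ≡ 6 (mod 7).
    Then x = 5598 + 7956·6 = 53334, valid modulo lcm(7956, 7) = 55692: x ≡ 53334 (mod 55692).
Verify against each original: 53334 mod 9 = 0, 53334 mod 17 = 5, 53334 mod 4 = 2, 53334 mod 13 = 8, 53334 mod 7 = 1.

x ≡ 53334 (mod 55692).


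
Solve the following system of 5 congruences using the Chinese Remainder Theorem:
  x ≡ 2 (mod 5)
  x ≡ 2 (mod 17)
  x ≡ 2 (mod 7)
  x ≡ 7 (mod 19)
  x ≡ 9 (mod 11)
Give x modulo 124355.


Product of moduli M = 5 · 17 · 7 · 19 · 11 = 124355.
Merge one congruence at a time:
  Start: x ≡ 2 (mod 5).
  Combine with x ≡ 2 (mod 17); new modulus lcm = 85.
    Write x = 2 + 5·t and substitute into x ≡ 2 (mod 17): 5·t ≡ 2 − 2 = 0 (mod 17).
    The inverse of 5 mod 17 is 7 (since 5·7 = 35 = 2·17 + 1), so t ≡ 7·0 = 0 ≡ 0 (mod 17).
    Then x = 2 + 5·0 = 2, valid modulo lcm(5, 17) = 85: x ≡ 2 (mod 85).
  Combine with x ≡ 2 (mod 7); new modulus lcm = 595.
    Write x = 2 + 85·t and substitute into x ≡ 2 (mod 7): 85·t ≡ 2 − 2 = 0 (mod 7).
    Reduce coefficients mod 7: 1·t ≡ 0 (mod 7).
    So t ≡ 0 (mod 7).
    Then x = 2 + 85·0 = 2, valid modulo lcm(85, 7) = 595: x ≡ 2 (mod 595).
  Combine with x ≡ 7 (mod 19); new modulus lcm = 11305.
    Write x = 2 + 595·t and substitute into x ≡ 7 (mod 19): 595·t ≡ 7 − 2 = 5 (mod 19).
    Reduce coefficients mod 19: 6·t ≡ 5 (mod 19).
    The inverse of 6 mod 19 is 16 (since 6·16 = 96 = 5·19 + 1), so t ≡ 16·5 = 80 ≡ 4 (mod 19).
    Then x = 2 + 595·4 = 2382, valid modulo lcm(595, 19) = 11305: x ≡ 2382 (mod 11305).
  Combine with x ≡ 9 (mod 11); new modulus lcm = 124355.
    Write x = 2382 + 11305·t and substitute into x ≡ 9 (mod 11): 11305·t ≡ 9 − 2382 = -2373 (mod 11).
    Reduce coefficients mod 11: 8·t ≡ 3 (mod 11).
    The inverse of 8 mod 11 is 7 (since 8·7 = 56 = 5·11 + 1), so t ≡ 7·3 = 21 ≡ 10 (mod 11).
    Then x = 2382 + 11305·10 = 115432, valid modulo lcm(11305, 11) = 124355: x ≡ 115432 (mod 124355).
Verify against each original: 115432 mod 5 = 2, 115432 mod 17 = 2, 115432 mod 7 = 2, 115432 mod 19 = 7, 115432 mod 11 = 9.

x ≡ 115432 (mod 124355).


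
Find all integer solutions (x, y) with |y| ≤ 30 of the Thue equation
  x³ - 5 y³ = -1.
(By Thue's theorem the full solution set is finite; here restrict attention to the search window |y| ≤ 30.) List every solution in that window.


The equation is x³ - 5y³ = -1. For fixed y, x³ = 5·y³ − 1, so a solution requires the RHS to be a perfect cube.
Strategy: iterate y from -30 to 30, compute RHS = 5·y³ − 1, and check whether it is a (positive or negative) perfect cube.
Check small values of y:
  y = 0: RHS = -1 = (-1)³ ⇒ x = -1 works.
  y = 1: RHS = 4 is not a perfect cube.
  y = -1: RHS = -6 is not a perfect cube.
  y = 2: RHS = 39 is not a perfect cube.
  y = -2: RHS = -41 is not a perfect cube.
  y = 3: RHS = 134 is not a perfect cube.
  y = -3: RHS = -136 is not a perfect cube.
Continuing the search up to |y| = 30 finds no further solutions beyond those listed.
Collected solutions: (-1, 0).

Solutions (with |y| ≤ 30): (-1, 0).


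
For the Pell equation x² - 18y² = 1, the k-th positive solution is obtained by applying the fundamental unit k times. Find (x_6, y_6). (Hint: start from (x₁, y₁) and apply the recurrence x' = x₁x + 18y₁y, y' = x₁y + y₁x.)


Step 1: Find the fundamental solution (x₁, y₁) of x² - 18y² = 1.
  Expand √18 as a continued fraction. a₀ = ⌊√18⌋ = 4; iterate m_{k+1} = d_k·a_k − m_k, d_{k+1} = (18 − m_{k+1}²)/d_k, a_{k+1} = ⌊(a₀ + m_{k+1})/d_{k+1}⌋ (starting m₀ = 0, d₀ = 1), with convergents p_k = a_k·p_{k-1} + p_{k-2}, q_k = a_k·q_{k-1} + q_{k-2} (p₋₁ = 1, q₋₁ = 0):
  k = 0: a₀ = 4; p₀/q₀ = 4/1; p₀² − 18·q₀² = 16 − 18 = -2.
  k = 1: m = 4, d = 2, a = ⌊(4 + 4)/2⌋ = 4; p/q = (4·4 + 1)/(4·1 + 0) = 17/4; p² − 18·q² = 289 − 288 = 1.
  The first convergent with p² − 18·q² = 1 gives the fundamental solution (x₁, y₁) = (17, 4).
Step 2: Apply the recurrence (x_{n+1}, y_{n+1}) = (x₁x_n + 18y₁y_n, x₁y_n + y₁x_n) repeatedly.
  From (x_1, y_1) = (17, 4): x_2 = 17·17 + 18·4·4 = 577; y_2 = 17·4 + 4·17 = 136.
  From (x_2, y_2) = (577, 136): x_3 = 17·577 + 18·4·136 = 19601; y_3 = 17·136 + 4·577 = 4620.
  From (x_3, y_3) = (19601, 4620): x_4 = 17·19601 + 18·4·4620 = 665857; y_4 = 17·4620 + 4·19601 = 156944.
  From (x_4, y_4) = (665857, 156944): x_5 = 17·665857 + 18·4·156944 = 22619537; y_5 = 17·156944 + 4·665857 = 5331476.
  From (x_5, y_5) = (22619537, 5331476): x_6 = 17·22619537 + 18·4·5331476 = 768398401; y_6 = 17·5331476 + 4·22619537 = 181113240.
Step 3: Verify x_6² - 18·y_6² = 590436102659356801 - 590436102659356800 = 1 (should be 1). ✓

(x_1, y_1) = (17, 4); (x_6, y_6) = (768398401, 181113240).


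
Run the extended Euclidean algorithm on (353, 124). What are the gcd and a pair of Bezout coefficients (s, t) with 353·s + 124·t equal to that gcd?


Euclidean algorithm on (353, 124) — divide until remainder is 0:
  353 = 2 · 124 + 105
  124 = 1 · 105 + 19
  105 = 5 · 19 + 10
  19 = 1 · 10 + 9
  10 = 1 · 9 + 1
  9 = 9 · 1 + 0
gcd(353, 124) = 1.
Track Bezout coefficients alongside the remainders: start with r₀ = 353 = a·1 + b·0 (s = 1, t = 0) and r₁ = 124 = a·0 + b·1 (s = 0, t = 1); each new remainder r_{k+1} = r_{k-1} − q_k·r_k inherits s_{k+1} = s_{k-1} − q_k·s_k, t_{k+1} = t_{k-1} − q_k·t_k, so r_k = a·s_k + b·t_k at every step:
  q = 2: r = 105, s = 1 − 2·0 = 1, t = 0 − 2·1 = -2  (check: 353·1 + 124·(-2) = 105)
  q = 1: r = 19, s = 0 − 1·1 = -1, t = 1 − 1·(-2) = 3  (check: 353·(-1) + 124·3 = 19)
  q = 5: r = 10, s = 1 − 5·(-1) = 6, t = -2 − 5·3 = -17  (check: 353·6 + 124·(-17) = 10)
  q = 1: r = 9, s = -1 − 1·6 = -7, t = 3 − 1·(-17) = 20  (check: 353·(-7) + 124·20 = 9)
  q = 1: r = 1, s = 6 − 1·(-7) = 13, t = -17 − 1·20 = -37  (check: 353·13 + 124·(-37) = 1)
The row with r = 1 (the gcd) gives the Bezout coefficients s = 13, t = -37.
Result: 353 · (13) + 124 · (-37) = 1.

gcd(353, 124) = 1; s = 13, t = -37 (check: 353·13 + 124·(-37) = 1).
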